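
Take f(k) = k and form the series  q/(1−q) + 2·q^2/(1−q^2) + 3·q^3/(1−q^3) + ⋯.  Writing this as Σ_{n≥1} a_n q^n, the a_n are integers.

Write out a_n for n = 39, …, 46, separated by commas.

56, 90, 42, 96, 44, 84, 78, 72

[q^39] f(1)=1,f(3)=3,f(13)=13,f(39)=39 ⇒ 56
q^40  k|40↦f(k): 1:1 2:2 4:4 5:5 8:8 10:10 20:20 40:40  a_40=90
d|41:{41,1}  Σf=41+1=42
[q^42] f(42)=42,f(21)=21,f(14)=14,f(7)=7,f(6)=6,f(3)=3,f(2)=2,f(1)=1 ⇒ 96
[q^43] f(43)=43,f(1)=1 ⇒ 44
[q^44] f(1)=1,f(2)=2,f(4)=4,f(11)=11,f(22)=22,f(44)=44 ⇒ 84
[q^45] f(45)=45,f(15)=15,f(9)=9,f(5)=5,f(3)=3,f(1)=1 ⇒ 78
d|46:{46,23,2,1}  Σf=46+23+2+1=72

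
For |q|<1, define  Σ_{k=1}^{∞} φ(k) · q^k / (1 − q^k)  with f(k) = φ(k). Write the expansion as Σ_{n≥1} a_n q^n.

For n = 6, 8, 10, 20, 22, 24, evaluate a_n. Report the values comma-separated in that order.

[q^6] φ(1)=1,φ(2)=1,φ(3)=2,φ(6)=2 ⇒ 6
d|8:{8,4,2,1}  Σφ=4+2+1+1=8
[q^10] φ(10)=4,φ(5)=4,φ(2)=1,φ(1)=1 ⇒ 10
[q^20] φ(1)=1,φ(2)=1,φ(4)=2,φ(5)=4,φ(10)=4,φ(20)=8 ⇒ 20
q^22  k|22↦φ(k): 1:1 2:1 11:10 22:10  a_22=22
q^24  k|24↦φ(k): 1:1 2:1 3:2 4:2 6:2 8:4 12:4 24:8  a_24=24

6, 8, 10, 20, 22, 24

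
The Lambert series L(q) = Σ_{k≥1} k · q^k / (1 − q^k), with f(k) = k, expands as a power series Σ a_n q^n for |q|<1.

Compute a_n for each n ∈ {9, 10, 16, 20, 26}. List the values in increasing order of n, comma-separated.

d|9:{1,3,9}  Σf=1+3+9=13
q^10  k|10↦f(k): 10:10 5:5 2:2 1:1  a_10=18
[q^16] f(1)=1,f(2)=2,f(4)=4,f(8)=8,f(16)=16 ⇒ 31
[q^20] f(1)=1,f(2)=2,f(4)=4,f(5)=5,f(10)=10,f(20)=20 ⇒ 42
n=26: 1·26 2·13 13·2 26·1  f→[1+2+13+26]=42

13, 18, 31, 42, 42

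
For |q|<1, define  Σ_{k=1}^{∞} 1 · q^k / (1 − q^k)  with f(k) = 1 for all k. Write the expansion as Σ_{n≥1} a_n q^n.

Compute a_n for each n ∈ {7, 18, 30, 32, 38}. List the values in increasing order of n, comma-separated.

n=7: 7·1 1·7  f→[1+1]=2
n=18: 1·18 2·9 3·6 6·3 9·2 18·1  f→[1+1+1+1+1+1]=6
n=30: 30·1 15·2 10·3 6·5 5·6 3·10 2·15 1·30  f→[1+1+1+1+1+1+1+1]=8
[q^32] f(32)=1,f(16)=1,f(8)=1,f(4)=1,f(2)=1,f(1)=1 ⇒ 6
n=38: 1·38 2·19 19·2 38·1  f→[1+1+1+1]=4

2, 6, 8, 6, 4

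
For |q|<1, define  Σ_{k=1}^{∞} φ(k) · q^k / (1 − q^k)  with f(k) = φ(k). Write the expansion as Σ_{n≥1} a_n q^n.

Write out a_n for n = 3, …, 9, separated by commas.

[q^3] φ(1)=1,φ(3)=2 ⇒ 3
n=4: 1·4 2·2 4·1  φ→[1+1+2]=4
n=5: 5·1 1·5  φ→[4+1]=5
n=6: 1·6 2·3 3·2 6·1  φ→[1+1+2+2]=6
n=7: 1·7 7·1  φ→[1+6]=7
q^8  k|8↦φ(k): 1:1 2:1 4:2 8:4  a_8=8
n=9: 9·1 3·3 1·9  φ→[6+2+1]=9

3, 4, 5, 6, 7, 8, 9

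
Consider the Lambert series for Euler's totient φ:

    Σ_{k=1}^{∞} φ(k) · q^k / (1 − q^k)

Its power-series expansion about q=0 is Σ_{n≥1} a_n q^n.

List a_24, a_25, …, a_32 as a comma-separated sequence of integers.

[q^24] φ(1)=1,φ(2)=1,φ(3)=2,φ(4)=2,φ(6)=2,φ(8)=4,φ(12)=4,φ(24)=8 ⇒ 24
[q^25] φ(25)=20,φ(5)=4,φ(1)=1 ⇒ 25
d|26:{26,13,2,1}  Σφ=12+12+1+1=26
d|27:{27,9,3,1}  Σφ=18+6+2+1=27
q^28  k|28↦φ(k): 28:12 14:6 7:6 4:2 2:1 1:1  a_28=28
[q^29] φ(1)=1,φ(29)=28 ⇒ 29
d|30:{1,2,3,5,6,10,15,30}  Σφ=1+1+2+4+2+4+8+8=30
q^31  k|31↦φ(k): 1:1 31:30  a_31=31
d|32:{32,16,8,4,2,1}  Σφ=16+8+4+2+1+1=32

24, 25, 26, 27, 28, 29, 30, 31, 32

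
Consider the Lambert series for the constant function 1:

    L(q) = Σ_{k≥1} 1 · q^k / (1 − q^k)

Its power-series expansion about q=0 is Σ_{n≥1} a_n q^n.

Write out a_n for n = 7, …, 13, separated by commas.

2, 4, 3, 4, 2, 6, 2

q^7  k|7↦f(k): 1:1 7:1  a_7=2
d|8:{8,4,2,1}  Σf=1+1+1+1=4
d|9:{9,3,1}  Σf=1+1+1=3
q^10  k|10↦f(k): 1:1 2:1 5:1 10:1  a_10=4
q^11  k|11↦f(k): 1:1 11:1  a_11=2
[q^12] f(1)=1,f(2)=1,f(3)=1,f(4)=1,f(6)=1,f(12)=1 ⇒ 6
d|13:{13,1}  Σf=1+1=2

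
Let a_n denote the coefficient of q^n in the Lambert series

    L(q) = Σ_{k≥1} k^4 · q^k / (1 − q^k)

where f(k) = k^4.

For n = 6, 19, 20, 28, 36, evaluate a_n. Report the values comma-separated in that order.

1394, 130322, 170898, 655746, 1813539

[q^6] f(1)=1,f(2)=16,f(3)=81,f(6)=1296 ⇒ 1394
q^19  k|19↦f(k): 1:1 19:130321  a_19=130322
[q^20] f(20)=160000,f(10)=10000,f(5)=625,f(4)=256,f(2)=16,f(1)=1 ⇒ 170898
d|28:{1,2,4,7,14,28}  Σf=1+16+256+2401+38416+614656=655746
q^36  k|36↦f(k): 1:1 2:16 3:81 4:256 6:1296 9:6561 12:20736 18:104976 36:1679616  a_36=1813539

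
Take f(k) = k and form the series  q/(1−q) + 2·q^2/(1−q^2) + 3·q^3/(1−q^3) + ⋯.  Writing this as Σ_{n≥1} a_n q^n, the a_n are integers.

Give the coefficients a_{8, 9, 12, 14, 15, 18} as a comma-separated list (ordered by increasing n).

15, 13, 28, 24, 24, 39

d|8:{8,4,2,1}  Σf=8+4+2+1=15
d|9:{1,3,9}  Σf=1+3+9=13
q^12  k|12↦f(k): 12:12 6:6 4:4 3:3 2:2 1:1  a_12=28
[q^14] f(1)=1,f(2)=2,f(7)=7,f(14)=14 ⇒ 24
q^15  k|15↦f(k): 15:15 5:5 3:3 1:1  a_15=24
[q^18] f(1)=1,f(2)=2,f(3)=3,f(6)=6,f(9)=9,f(18)=18 ⇒ 39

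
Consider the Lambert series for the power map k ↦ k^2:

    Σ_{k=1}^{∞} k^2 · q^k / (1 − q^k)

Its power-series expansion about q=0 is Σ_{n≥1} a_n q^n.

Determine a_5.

a_5 = 26

q^5  k|5↦f(k): 1:1 5:25  a_5=26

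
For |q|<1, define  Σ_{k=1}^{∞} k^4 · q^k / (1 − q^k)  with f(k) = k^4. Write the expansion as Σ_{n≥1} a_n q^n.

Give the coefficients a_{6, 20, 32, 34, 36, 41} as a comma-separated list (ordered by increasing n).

q^6  k|6↦f(k): 6:1296 3:81 2:16 1:1  a_6=1394
q^20  k|20↦f(k): 1:1 2:16 4:256 5:625 10:10000 20:160000  a_20=170898
[q^32] f(32)=1048576,f(16)=65536,f(8)=4096,f(4)=256,f(2)=16,f(1)=1 ⇒ 1118481
[q^34] f(1)=1,f(2)=16,f(17)=83521,f(34)=1336336 ⇒ 1419874
[q^36] f(1)=1,f(2)=16,f(3)=81,f(4)=256,f(6)=1296,f(9)=6561,f(12)=20736,f(18)=104976,f(36)=1679616 ⇒ 1813539
q^41  k|41↦f(k): 1:1 41:2825761  a_41=2825762

1394, 170898, 1118481, 1419874, 1813539, 2825762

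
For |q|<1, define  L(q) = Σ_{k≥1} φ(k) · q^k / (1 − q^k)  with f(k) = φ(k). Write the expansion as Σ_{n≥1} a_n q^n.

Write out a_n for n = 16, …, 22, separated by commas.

[q^16] φ(16)=8,φ(8)=4,φ(4)=2,φ(2)=1,φ(1)=1 ⇒ 16
q^17  k|17↦φ(k): 1:1 17:16  a_17=17
d|18:{18,9,6,3,2,1}  Σφ=6+6+2+2+1+1=18
d|19:{1,19}  Σφ=1+18=19
[q^20] φ(1)=1,φ(2)=1,φ(4)=2,φ(5)=4,φ(10)=4,φ(20)=8 ⇒ 20
n=21: 21·1 7·3 3·7 1·21  φ→[12+6+2+1]=21
q^22  k|22↦φ(k): 22:10 11:10 2:1 1:1  a_22=22

16, 17, 18, 19, 20, 21, 22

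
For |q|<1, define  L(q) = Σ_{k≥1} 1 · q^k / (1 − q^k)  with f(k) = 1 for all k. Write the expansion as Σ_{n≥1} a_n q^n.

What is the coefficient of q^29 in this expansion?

a_29 = 2

q^29  k|29↦f(k): 1:1 29:1  a_29=2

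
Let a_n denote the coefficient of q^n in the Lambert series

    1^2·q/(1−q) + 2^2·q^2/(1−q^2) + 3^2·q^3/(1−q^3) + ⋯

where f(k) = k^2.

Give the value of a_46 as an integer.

a_46 = 2650

d|46:{46,23,2,1}  Σf=2116+529+4+1=2650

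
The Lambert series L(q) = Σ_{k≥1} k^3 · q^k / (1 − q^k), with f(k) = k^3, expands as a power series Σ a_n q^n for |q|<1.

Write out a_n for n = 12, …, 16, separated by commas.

q^12  k|12↦f(k): 1:1 2:8 3:27 4:64 6:216 12:1728  a_12=2044
d|13:{13,1}  Σf=2197+1=2198
d|14:{14,7,2,1}  Σf=2744+343+8+1=3096
n=15: 1·15 3·5 5·3 15·1  f→[1+27+125+3375]=3528
[q^16] f(16)=4096,f(8)=512,f(4)=64,f(2)=8,f(1)=1 ⇒ 4681

2044, 2198, 3096, 3528, 4681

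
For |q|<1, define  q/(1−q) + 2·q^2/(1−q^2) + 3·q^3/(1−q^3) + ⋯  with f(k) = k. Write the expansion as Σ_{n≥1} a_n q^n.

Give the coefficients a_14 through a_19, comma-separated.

q^14  k|14↦f(k): 1:1 2:2 7:7 14:14  a_14=24
q^15  k|15↦f(k): 15:15 5:5 3:3 1:1  a_15=24
[q^16] f(1)=1,f(2)=2,f(4)=4,f(8)=8,f(16)=16 ⇒ 31
n=17: 17·1 1·17  f→[17+1]=18
[q^18] f(18)=18,f(9)=9,f(6)=6,f(3)=3,f(2)=2,f(1)=1 ⇒ 39
d|19:{1,19}  Σf=1+19=20

24, 24, 31, 18, 39, 20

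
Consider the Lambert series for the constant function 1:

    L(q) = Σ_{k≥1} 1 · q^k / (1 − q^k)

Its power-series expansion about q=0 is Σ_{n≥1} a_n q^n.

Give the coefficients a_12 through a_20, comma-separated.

6, 2, 4, 4, 5, 2, 6, 2, 6

d|12:{1,2,3,4,6,12}  Σf=1+1+1+1+1+1=6
n=13: 13·1 1·13  f→[1+1]=2
n=14: 14·1 7·2 2·7 1·14  f→[1+1+1+1]=4
q^15  k|15↦f(k): 15:1 5:1 3:1 1:1  a_15=4
n=16: 16·1 8·2 4·4 2·8 1·16  f→[1+1+1+1+1]=5
q^17  k|17↦f(k): 1:1 17:1  a_17=2
d|18:{1,2,3,6,9,18}  Σf=1+1+1+1+1+1=6
[q^19] f(1)=1,f(19)=1 ⇒ 2
n=20: 1·20 2·10 4·5 5·4 10·2 20·1  f→[1+1+1+1+1+1]=6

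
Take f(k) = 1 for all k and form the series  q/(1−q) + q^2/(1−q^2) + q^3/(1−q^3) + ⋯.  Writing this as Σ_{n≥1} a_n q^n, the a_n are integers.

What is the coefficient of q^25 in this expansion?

a_25 = 3

[q^25] f(25)=1,f(5)=1,f(1)=1 ⇒ 3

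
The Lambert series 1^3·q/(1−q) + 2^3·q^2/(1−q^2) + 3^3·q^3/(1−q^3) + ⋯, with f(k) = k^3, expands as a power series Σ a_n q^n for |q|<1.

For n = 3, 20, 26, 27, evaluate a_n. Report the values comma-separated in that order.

28, 9198, 19782, 20440

d|3:{1,3}  Σf=1+27=28
n=20: 20·1 10·2 5·4 4·5 2·10 1·20  f→[8000+1000+125+64+8+1]=9198
d|26:{26,13,2,1}  Σf=17576+2197+8+1=19782
n=27: 27·1 9·3 3·9 1·27  f→[19683+729+27+1]=20440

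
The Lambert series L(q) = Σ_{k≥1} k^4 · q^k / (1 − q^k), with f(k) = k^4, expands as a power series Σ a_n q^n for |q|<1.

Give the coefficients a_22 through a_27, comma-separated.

q^22  k|22↦f(k): 1:1 2:16 11:14641 22:234256  a_22=248914
d|23:{23,1}  Σf=279841+1=279842
d|24:{1,2,3,4,6,8,12,24}  Σf=1+16+81+256+1296+4096+20736+331776=358258
d|25:{25,5,1}  Σf=390625+625+1=391251
q^26  k|26↦f(k): 26:456976 13:28561 2:16 1:1  a_26=485554
[q^27] f(27)=531441,f(9)=6561,f(3)=81,f(1)=1 ⇒ 538084

248914, 279842, 358258, 391251, 485554, 538084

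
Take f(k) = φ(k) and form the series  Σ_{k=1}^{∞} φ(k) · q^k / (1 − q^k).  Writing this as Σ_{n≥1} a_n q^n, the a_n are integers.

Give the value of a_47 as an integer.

n=47: 1·47 47·1  φ→[1+46]=47

a_47 = 47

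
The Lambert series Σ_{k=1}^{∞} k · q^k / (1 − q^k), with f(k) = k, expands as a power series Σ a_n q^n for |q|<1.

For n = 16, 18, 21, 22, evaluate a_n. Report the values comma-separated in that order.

n=16: 1·16 2·8 4·4 8·2 16·1  f→[1+2+4+8+16]=31
n=18: 18·1 9·2 6·3 3·6 2·9 1·18  f→[18+9+6+3+2+1]=39
q^21  k|21↦f(k): 21:21 7:7 3:3 1:1  a_21=32
q^22  k|22↦f(k): 22:22 11:11 2:2 1:1  a_22=36

31, 39, 32, 36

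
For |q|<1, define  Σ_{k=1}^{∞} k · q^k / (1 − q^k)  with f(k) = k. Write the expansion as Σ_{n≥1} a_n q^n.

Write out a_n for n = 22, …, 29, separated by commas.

[q^22] f(1)=1,f(2)=2,f(11)=11,f(22)=22 ⇒ 36
q^23  k|23↦f(k): 1:1 23:23  a_23=24
n=24: 24·1 12·2 8·3 6·4 4·6 3·8 2·12 1·24  f→[24+12+8+6+4+3+2+1]=60
n=25: 25·1 5·5 1·25  f→[25+5+1]=31
q^26  k|26↦f(k): 1:1 2:2 13:13 26:26  a_26=42
q^27  k|27↦f(k): 1:1 3:3 9:9 27:27  a_27=40
n=28: 1·28 2·14 4·7 7·4 14·2 28·1  f→[1+2+4+7+14+28]=56
n=29: 29·1 1·29  f→[29+1]=30

36, 24, 60, 31, 42, 40, 56, 30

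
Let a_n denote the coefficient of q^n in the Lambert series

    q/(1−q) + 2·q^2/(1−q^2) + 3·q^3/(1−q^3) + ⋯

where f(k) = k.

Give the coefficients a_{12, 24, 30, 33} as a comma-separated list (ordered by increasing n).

q^12  k|12↦f(k): 12:12 6:6 4:4 3:3 2:2 1:1  a_12=28
d|24:{1,2,3,4,6,8,12,24}  Σf=1+2+3+4+6+8+12+24=60
[q^30] f(1)=1,f(2)=2,f(3)=3,f(5)=5,f(6)=6,f(10)=10,f(15)=15,f(30)=30 ⇒ 72
n=33: 33·1 11·3 3·11 1·33  f→[33+11+3+1]=48

28, 60, 72, 48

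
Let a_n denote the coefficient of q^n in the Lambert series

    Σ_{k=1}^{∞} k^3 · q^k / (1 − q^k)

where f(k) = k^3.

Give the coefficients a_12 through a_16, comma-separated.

[q^12] f(1)=1,f(2)=8,f(3)=27,f(4)=64,f(6)=216,f(12)=1728 ⇒ 2044
q^13  k|13↦f(k): 1:1 13:2197  a_13=2198
q^14  k|14↦f(k): 14:2744 7:343 2:8 1:1  a_14=3096
d|15:{1,3,5,15}  Σf=1+27+125+3375=3528
d|16:{1,2,4,8,16}  Σf=1+8+64+512+4096=4681

2044, 2198, 3096, 3528, 4681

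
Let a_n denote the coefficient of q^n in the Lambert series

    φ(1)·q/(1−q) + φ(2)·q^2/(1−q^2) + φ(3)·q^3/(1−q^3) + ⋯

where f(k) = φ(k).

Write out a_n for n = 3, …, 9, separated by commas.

q^3  k|3↦φ(k): 3:2 1:1  a_3=3
n=4: 1·4 2·2 4·1  φ→[1+1+2]=4
d|5:{1,5}  Σφ=1+4=5
n=6: 6·1 3·2 2·3 1·6  φ→[2+2+1+1]=6
[q^7] φ(1)=1,φ(7)=6 ⇒ 7
d|8:{1,2,4,8}  Σφ=1+1+2+4=8
q^9  k|9↦φ(k): 1:1 3:2 9:6  a_9=9

3, 4, 5, 6, 7, 8, 9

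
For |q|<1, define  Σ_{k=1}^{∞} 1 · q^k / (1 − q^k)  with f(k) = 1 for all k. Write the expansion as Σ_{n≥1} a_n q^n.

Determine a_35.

a_35 = 4

q^35  k|35↦f(k): 1:1 5:1 7:1 35:1  a_35=4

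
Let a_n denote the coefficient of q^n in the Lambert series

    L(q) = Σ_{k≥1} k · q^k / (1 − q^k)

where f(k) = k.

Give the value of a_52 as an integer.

d|52:{1,2,4,13,26,52}  Σf=1+2+4+13+26+52=98

a_52 = 98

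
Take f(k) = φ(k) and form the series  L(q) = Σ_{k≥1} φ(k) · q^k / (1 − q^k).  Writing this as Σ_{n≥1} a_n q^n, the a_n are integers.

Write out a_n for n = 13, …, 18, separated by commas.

d|13:{13,1}  Σφ=12+1=13
[q^14] φ(14)=6,φ(7)=6,φ(2)=1,φ(1)=1 ⇒ 14
q^15  k|15↦φ(k): 1:1 3:2 5:4 15:8  a_15=15
q^16  k|16↦φ(k): 16:8 8:4 4:2 2:1 1:1  a_16=16
q^17  k|17↦φ(k): 17:16 1:1  a_17=17
n=18: 18·1 9·2 6·3 3·6 2·9 1·18  φ→[6+6+2+2+1+1]=18

13, 14, 15, 16, 17, 18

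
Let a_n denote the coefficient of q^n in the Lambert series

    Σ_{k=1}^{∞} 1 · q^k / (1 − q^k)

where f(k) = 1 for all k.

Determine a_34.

n=34: 1·34 2·17 17·2 34·1  f→[1+1+1+1]=4

a_34 = 4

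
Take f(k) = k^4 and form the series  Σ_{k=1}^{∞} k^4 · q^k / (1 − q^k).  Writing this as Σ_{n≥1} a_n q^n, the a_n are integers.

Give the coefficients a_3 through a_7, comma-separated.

d|3:{1,3}  Σf=1+81=82
q^4  k|4↦f(k): 4:256 2:16 1:1  a_4=273
q^5  k|5↦f(k): 1:1 5:625  a_5=626
[q^6] f(6)=1296,f(3)=81,f(2)=16,f(1)=1 ⇒ 1394
[q^7] f(7)=2401,f(1)=1 ⇒ 2402

82, 273, 626, 1394, 2402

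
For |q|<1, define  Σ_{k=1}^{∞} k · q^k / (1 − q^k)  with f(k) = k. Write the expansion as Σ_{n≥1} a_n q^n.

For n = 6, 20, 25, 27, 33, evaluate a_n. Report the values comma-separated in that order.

12, 42, 31, 40, 48

[q^6] f(6)=6,f(3)=3,f(2)=2,f(1)=1 ⇒ 12
n=20: 1·20 2·10 4·5 5·4 10·2 20·1  f→[1+2+4+5+10+20]=42
[q^25] f(25)=25,f(5)=5,f(1)=1 ⇒ 31
n=27: 1·27 3·9 9·3 27·1  f→[1+3+9+27]=40
[q^33] f(33)=33,f(11)=11,f(3)=3,f(1)=1 ⇒ 48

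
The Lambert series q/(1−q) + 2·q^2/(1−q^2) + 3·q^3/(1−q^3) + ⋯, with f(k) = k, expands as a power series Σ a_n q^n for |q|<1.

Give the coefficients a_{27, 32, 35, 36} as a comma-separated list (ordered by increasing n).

q^27  k|27↦f(k): 27:27 9:9 3:3 1:1  a_27=40
n=32: 1·32 2·16 4·8 8·4 16·2 32·1  f→[1+2+4+8+16+32]=63
[q^35] f(35)=35,f(7)=7,f(5)=5,f(1)=1 ⇒ 48
n=36: 36·1 18·2 12·3 9·4 6·6 4·9 3·12 2·18 1·36  f→[36+18+12+9+6+4+3+2+1]=91

40, 63, 48, 91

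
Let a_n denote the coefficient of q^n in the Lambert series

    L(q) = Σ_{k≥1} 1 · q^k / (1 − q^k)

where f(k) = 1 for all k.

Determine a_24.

[q^24] f(24)=1,f(12)=1,f(8)=1,f(6)=1,f(4)=1,f(3)=1,f(2)=1,f(1)=1 ⇒ 8

a_24 = 8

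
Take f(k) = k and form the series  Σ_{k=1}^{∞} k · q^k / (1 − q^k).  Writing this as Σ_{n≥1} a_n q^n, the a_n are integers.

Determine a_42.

a_42 = 96

n=42: 1·42 2·21 3·14 6·7 7·6 14·3 21·2 42·1  f→[1+2+3+6+7+14+21+42]=96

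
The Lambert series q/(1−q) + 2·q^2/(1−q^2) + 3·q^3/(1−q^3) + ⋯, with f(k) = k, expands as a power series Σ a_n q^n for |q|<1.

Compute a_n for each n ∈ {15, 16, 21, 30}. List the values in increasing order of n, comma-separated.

q^15  k|15↦f(k): 15:15 5:5 3:3 1:1  a_15=24
[q^16] f(16)=16,f(8)=8,f(4)=4,f(2)=2,f(1)=1 ⇒ 31
[q^21] f(1)=1,f(3)=3,f(7)=7,f(21)=21 ⇒ 32
d|30:{1,2,3,5,6,10,15,30}  Σf=1+2+3+5+6+10+15+30=72

24, 31, 32, 72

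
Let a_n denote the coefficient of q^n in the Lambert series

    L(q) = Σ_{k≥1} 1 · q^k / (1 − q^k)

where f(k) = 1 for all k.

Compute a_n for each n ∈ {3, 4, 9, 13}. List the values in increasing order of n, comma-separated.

[q^3] f(3)=1,f(1)=1 ⇒ 2
q^4  k|4↦f(k): 1:1 2:1 4:1  a_4=3
q^9  k|9↦f(k): 1:1 3:1 9:1  a_9=3
[q^13] f(1)=1,f(13)=1 ⇒ 2

2, 3, 3, 2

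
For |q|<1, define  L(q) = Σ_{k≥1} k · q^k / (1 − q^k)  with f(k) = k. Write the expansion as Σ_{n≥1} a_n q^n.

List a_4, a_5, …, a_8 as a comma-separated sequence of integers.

d|4:{4,2,1}  Σf=4+2+1=7
n=5: 1·5 5·1  f→[1+5]=6
d|6:{1,2,3,6}  Σf=1+2+3+6=12
q^7  k|7↦f(k): 1:1 7:7  a_7=8
n=8: 1·8 2·4 4·2 8·1  f→[1+2+4+8]=15

7, 6, 12, 8, 15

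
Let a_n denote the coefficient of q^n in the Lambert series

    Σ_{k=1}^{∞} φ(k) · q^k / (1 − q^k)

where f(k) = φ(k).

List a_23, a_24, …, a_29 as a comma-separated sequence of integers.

d|23:{23,1}  Σφ=22+1=23
d|24:{24,12,8,6,4,3,2,1}  Σφ=8+4+4+2+2+2+1+1=24
q^25  k|25↦φ(k): 1:1 5:4 25:20  a_25=25
d|26:{26,13,2,1}  Σφ=12+12+1+1=26
q^27  k|27↦φ(k): 27:18 9:6 3:2 1:1  a_27=27
n=28: 28·1 14·2 7·4 4·7 2·14 1·28  φ→[12+6+6+2+1+1]=28
[q^29] φ(1)=1,φ(29)=28 ⇒ 29

23, 24, 25, 26, 27, 28, 29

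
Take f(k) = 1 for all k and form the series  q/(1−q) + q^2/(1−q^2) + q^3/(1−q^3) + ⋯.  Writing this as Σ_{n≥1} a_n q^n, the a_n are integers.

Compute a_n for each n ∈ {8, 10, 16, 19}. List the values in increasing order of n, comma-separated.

4, 4, 5, 2

d|8:{8,4,2,1}  Σf=1+1+1+1=4
q^10  k|10↦f(k): 1:1 2:1 5:1 10:1  a_10=4
q^16  k|16↦f(k): 16:1 8:1 4:1 2:1 1:1  a_16=5
d|19:{1,19}  Σf=1+1=2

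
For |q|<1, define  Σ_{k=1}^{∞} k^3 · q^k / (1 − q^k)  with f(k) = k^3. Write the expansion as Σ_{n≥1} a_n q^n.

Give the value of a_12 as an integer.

d|12:{1,2,3,4,6,12}  Σf=1+8+27+64+216+1728=2044

a_12 = 2044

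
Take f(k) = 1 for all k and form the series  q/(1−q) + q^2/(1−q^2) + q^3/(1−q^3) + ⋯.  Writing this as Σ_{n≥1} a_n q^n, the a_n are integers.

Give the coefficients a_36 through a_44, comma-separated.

9, 2, 4, 4, 8, 2, 8, 2, 6

n=36: 36·1 18·2 12·3 9·4 6·6 4·9 3·12 2·18 1·36  f→[1+1+1+1+1+1+1+1+1]=9
d|37:{37,1}  Σf=1+1=2
q^38  k|38↦f(k): 1:1 2:1 19:1 38:1  a_38=4
d|39:{1,3,13,39}  Σf=1+1+1+1=4
[q^40] f(40)=1,f(20)=1,f(10)=1,f(8)=1,f(5)=1,f(4)=1,f(2)=1,f(1)=1 ⇒ 8
[q^41] f(1)=1,f(41)=1 ⇒ 2
[q^42] f(42)=1,f(21)=1,f(14)=1,f(7)=1,f(6)=1,f(3)=1,f(2)=1,f(1)=1 ⇒ 8
q^43  k|43↦f(k): 1:1 43:1  a_43=2
[q^44] f(44)=1,f(22)=1,f(11)=1,f(4)=1,f(2)=1,f(1)=1 ⇒ 6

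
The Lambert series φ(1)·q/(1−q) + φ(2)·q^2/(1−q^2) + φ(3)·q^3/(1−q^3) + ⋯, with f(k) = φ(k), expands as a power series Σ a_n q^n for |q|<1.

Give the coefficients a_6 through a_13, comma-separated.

d|6:{6,3,2,1}  Σφ=2+2+1+1=6
n=7: 1·7 7·1  φ→[1+6]=7
q^8  k|8↦φ(k): 1:1 2:1 4:2 8:4  a_8=8
q^9  k|9↦φ(k): 9:6 3:2 1:1  a_9=9
d|10:{10,5,2,1}  Σφ=4+4+1+1=10
n=11: 11·1 1·11  φ→[10+1]=11
[q^12] φ(12)=4,φ(6)=2,φ(4)=2,φ(3)=2,φ(2)=1,φ(1)=1 ⇒ 12
[q^13] φ(1)=1,φ(13)=12 ⇒ 13

6, 7, 8, 9, 10, 11, 12, 13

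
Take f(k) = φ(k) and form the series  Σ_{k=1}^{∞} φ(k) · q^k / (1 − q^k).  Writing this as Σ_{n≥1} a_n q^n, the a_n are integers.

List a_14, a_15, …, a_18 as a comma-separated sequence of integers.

d|14:{1,2,7,14}  Σφ=1+1+6+6=14
q^15  k|15↦φ(k): 1:1 3:2 5:4 15:8  a_15=15
q^16  k|16↦φ(k): 1:1 2:1 4:2 8:4 16:8  a_16=16
q^17  k|17↦φ(k): 1:1 17:16  a_17=17
d|18:{1,2,3,6,9,18}  Σφ=1+1+2+2+6+6=18

14, 15, 16, 17, 18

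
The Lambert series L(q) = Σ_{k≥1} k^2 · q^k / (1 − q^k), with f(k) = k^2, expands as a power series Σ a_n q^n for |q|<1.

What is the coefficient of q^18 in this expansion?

a_18 = 455

[q^18] f(1)=1,f(2)=4,f(3)=9,f(6)=36,f(9)=81,f(18)=324 ⇒ 455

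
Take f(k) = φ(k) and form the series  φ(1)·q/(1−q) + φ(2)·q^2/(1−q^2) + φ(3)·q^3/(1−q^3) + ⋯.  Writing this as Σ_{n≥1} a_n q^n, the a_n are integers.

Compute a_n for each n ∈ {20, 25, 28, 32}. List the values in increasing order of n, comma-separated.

n=20: 1·20 2·10 4·5 5·4 10·2 20·1  φ→[1+1+2+4+4+8]=20
[q^25] φ(25)=20,φ(5)=4,φ(1)=1 ⇒ 25
d|28:{28,14,7,4,2,1}  Σφ=12+6+6+2+1+1=28
n=32: 32·1 16·2 8·4 4·8 2·16 1·32  φ→[16+8+4+2+1+1]=32

20, 25, 28, 32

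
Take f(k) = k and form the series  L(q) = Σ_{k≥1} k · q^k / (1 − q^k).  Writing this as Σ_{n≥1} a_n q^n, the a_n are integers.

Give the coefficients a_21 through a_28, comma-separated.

32, 36, 24, 60, 31, 42, 40, 56

n=21: 21·1 7·3 3·7 1·21  f→[21+7+3+1]=32
n=22: 1·22 2·11 11·2 22·1  f→[1+2+11+22]=36
q^23  k|23↦f(k): 23:23 1:1  a_23=24
n=24: 24·1 12·2 8·3 6·4 4·6 3·8 2·12 1·24  f→[24+12+8+6+4+3+2+1]=60
d|25:{1,5,25}  Σf=1+5+25=31
d|26:{26,13,2,1}  Σf=26+13+2+1=42
q^27  k|27↦f(k): 1:1 3:3 9:9 27:27  a_27=40
n=28: 28·1 14·2 7·4 4·7 2·14 1·28  f→[28+14+7+4+2+1]=56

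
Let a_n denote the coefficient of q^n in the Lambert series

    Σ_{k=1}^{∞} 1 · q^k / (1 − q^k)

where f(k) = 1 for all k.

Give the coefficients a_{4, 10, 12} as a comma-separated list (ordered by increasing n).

q^4  k|4↦f(k): 4:1 2:1 1:1  a_4=3
n=10: 10·1 5·2 2·5 1·10  f→[1+1+1+1]=4
q^12  k|12↦f(k): 12:1 6:1 4:1 3:1 2:1 1:1  a_12=6

3, 4, 6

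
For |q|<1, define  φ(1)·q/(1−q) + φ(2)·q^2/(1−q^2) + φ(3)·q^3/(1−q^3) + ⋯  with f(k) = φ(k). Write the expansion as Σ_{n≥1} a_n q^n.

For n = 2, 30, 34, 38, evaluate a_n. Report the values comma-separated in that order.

d|2:{2,1}  Σφ=1+1=2
q^30  k|30↦φ(k): 1:1 2:1 3:2 5:4 6:2 10:4 15:8 30:8  a_30=30
q^34  k|34↦φ(k): 1:1 2:1 17:16 34:16  a_34=34
[q^38] φ(1)=1,φ(2)=1,φ(19)=18,φ(38)=18 ⇒ 38

2, 30, 34, 38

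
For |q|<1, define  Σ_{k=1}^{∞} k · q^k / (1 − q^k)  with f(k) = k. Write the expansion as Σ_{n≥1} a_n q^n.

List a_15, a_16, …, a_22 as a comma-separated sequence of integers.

24, 31, 18, 39, 20, 42, 32, 36

q^15  k|15↦f(k): 15:15 5:5 3:3 1:1  a_15=24
d|16:{1,2,4,8,16}  Σf=1+2+4+8+16=31
[q^17] f(17)=17,f(1)=1 ⇒ 18
n=18: 1·18 2·9 3·6 6·3 9·2 18·1  f→[1+2+3+6+9+18]=39
q^19  k|19↦f(k): 1:1 19:19  a_19=20
d|20:{20,10,5,4,2,1}  Σf=20+10+5+4+2+1=42
q^21  k|21↦f(k): 1:1 3:3 7:7 21:21  a_21=32
[q^22] f(22)=22,f(11)=11,f(2)=2,f(1)=1 ⇒ 36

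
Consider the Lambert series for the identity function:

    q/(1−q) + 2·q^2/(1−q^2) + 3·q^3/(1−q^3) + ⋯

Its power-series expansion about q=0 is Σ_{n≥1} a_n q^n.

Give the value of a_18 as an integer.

a_18 = 39

d|18:{18,9,6,3,2,1}  Σf=18+9+6+3+2+1=39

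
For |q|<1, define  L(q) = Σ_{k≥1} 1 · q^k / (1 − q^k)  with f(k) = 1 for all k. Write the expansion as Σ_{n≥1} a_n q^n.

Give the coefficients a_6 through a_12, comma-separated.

4, 2, 4, 3, 4, 2, 6

[q^6] f(1)=1,f(2)=1,f(3)=1,f(6)=1 ⇒ 4
[q^7] f(1)=1,f(7)=1 ⇒ 2
q^8  k|8↦f(k): 1:1 2:1 4:1 8:1  a_8=4
n=9: 9·1 3·3 1·9  f→[1+1+1]=3
d|10:{10,5,2,1}  Σf=1+1+1+1=4
[q^11] f(1)=1,f(11)=1 ⇒ 2
d|12:{12,6,4,3,2,1}  Σf=1+1+1+1+1+1=6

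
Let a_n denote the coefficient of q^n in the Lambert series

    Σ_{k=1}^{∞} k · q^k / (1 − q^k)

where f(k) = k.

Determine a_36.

n=36: 36·1 18·2 12·3 9·4 6·6 4·9 3·12 2·18 1·36  f→[36+18+12+9+6+4+3+2+1]=91

a_36 = 91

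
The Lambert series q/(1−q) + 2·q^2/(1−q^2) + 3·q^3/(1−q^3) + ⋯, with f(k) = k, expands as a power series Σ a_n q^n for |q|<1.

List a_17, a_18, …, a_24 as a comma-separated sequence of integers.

18, 39, 20, 42, 32, 36, 24, 60

n=17: 17·1 1·17  f→[17+1]=18
n=18: 1·18 2·9 3·6 6·3 9·2 18·1  f→[1+2+3+6+9+18]=39
q^19  k|19↦f(k): 1:1 19:19  a_19=20
[q^20] f(20)=20,f(10)=10,f(5)=5,f(4)=4,f(2)=2,f(1)=1 ⇒ 42
[q^21] f(1)=1,f(3)=3,f(7)=7,f(21)=21 ⇒ 32
[q^22] f(1)=1,f(2)=2,f(11)=11,f(22)=22 ⇒ 36
n=23: 23·1 1·23  f→[23+1]=24
d|24:{1,2,3,4,6,8,12,24}  Σf=1+2+3+4+6+8+12+24=60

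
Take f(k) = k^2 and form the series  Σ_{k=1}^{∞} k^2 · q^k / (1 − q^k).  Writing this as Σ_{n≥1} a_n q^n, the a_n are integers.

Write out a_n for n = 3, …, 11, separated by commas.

10, 21, 26, 50, 50, 85, 91, 130, 122

n=3: 3·1 1·3  f→[9+1]=10
d|4:{1,2,4}  Σf=1+4+16=21
[q^5] f(5)=25,f(1)=1 ⇒ 26
n=6: 1·6 2·3 3·2 6·1  f→[1+4+9+36]=50
q^7  k|7↦f(k): 1:1 7:49  a_7=50
n=8: 8·1 4·2 2·4 1·8  f→[64+16+4+1]=85
n=9: 9·1 3·3 1·9  f→[81+9+1]=91
[q^10] f(10)=100,f(5)=25,f(2)=4,f(1)=1 ⇒ 130
n=11: 11·1 1·11  f→[121+1]=122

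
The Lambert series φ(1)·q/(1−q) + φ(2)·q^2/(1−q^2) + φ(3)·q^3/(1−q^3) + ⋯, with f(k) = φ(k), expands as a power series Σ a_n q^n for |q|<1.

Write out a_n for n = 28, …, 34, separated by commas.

q^28  k|28↦φ(k): 28:12 14:6 7:6 4:2 2:1 1:1  a_28=28
[q^29] φ(29)=28,φ(1)=1 ⇒ 29
n=30: 30·1 15·2 10·3 6·5 5·6 3·10 2·15 1·30  φ→[8+8+4+2+4+2+1+1]=30
[q^31] φ(1)=1,φ(31)=30 ⇒ 31
q^32  k|32↦φ(k): 32:16 16:8 8:4 4:2 2:1 1:1  a_32=32
q^33  k|33↦φ(k): 1:1 3:2 11:10 33:20  a_33=33
d|34:{1,2,17,34}  Σφ=1+1+16+16=34

28, 29, 30, 31, 32, 33, 34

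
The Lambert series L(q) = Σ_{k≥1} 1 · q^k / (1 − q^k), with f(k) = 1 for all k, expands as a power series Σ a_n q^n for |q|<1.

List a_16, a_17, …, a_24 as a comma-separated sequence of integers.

5, 2, 6, 2, 6, 4, 4, 2, 8

n=16: 1·16 2·8 4·4 8·2 16·1  f→[1+1+1+1+1]=5
n=17: 17·1 1·17  f→[1+1]=2
n=18: 18·1 9·2 6·3 3·6 2·9 1·18  f→[1+1+1+1+1+1]=6
d|19:{1,19}  Σf=1+1=2
d|20:{1,2,4,5,10,20}  Σf=1+1+1+1+1+1=6
d|21:{21,7,3,1}  Σf=1+1+1+1=4
n=22: 1·22 2·11 11·2 22·1  f→[1+1+1+1]=4
q^23  k|23↦f(k): 23:1 1:1  a_23=2
q^24  k|24↦f(k): 1:1 2:1 3:1 4:1 6:1 8:1 12:1 24:1  a_24=8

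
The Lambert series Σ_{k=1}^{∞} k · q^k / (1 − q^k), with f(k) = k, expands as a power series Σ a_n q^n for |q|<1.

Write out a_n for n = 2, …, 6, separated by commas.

n=2: 2·1 1·2  f→[2+1]=3
[q^3] f(1)=1,f(3)=3 ⇒ 4
[q^4] f(4)=4,f(2)=2,f(1)=1 ⇒ 7
n=5: 1·5 5·1  f→[1+5]=6
n=6: 1·6 2·3 3·2 6·1  f→[1+2+3+6]=12

3, 4, 7, 6, 12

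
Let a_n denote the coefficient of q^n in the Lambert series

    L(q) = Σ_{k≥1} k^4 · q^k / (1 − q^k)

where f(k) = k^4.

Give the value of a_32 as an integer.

[q^32] f(1)=1,f(2)=16,f(4)=256,f(8)=4096,f(16)=65536,f(32)=1048576 ⇒ 1118481

a_32 = 1118481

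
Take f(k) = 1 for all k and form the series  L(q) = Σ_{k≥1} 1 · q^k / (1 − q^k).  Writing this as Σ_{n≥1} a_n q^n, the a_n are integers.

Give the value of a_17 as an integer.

a_17 = 2

q^17  k|17↦f(k): 17:1 1:1  a_17=2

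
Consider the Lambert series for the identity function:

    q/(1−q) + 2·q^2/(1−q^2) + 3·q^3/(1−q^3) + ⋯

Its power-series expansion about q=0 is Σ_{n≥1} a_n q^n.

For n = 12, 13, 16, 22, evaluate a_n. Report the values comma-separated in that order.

28, 14, 31, 36

n=12: 1·12 2·6 3·4 4·3 6·2 12·1  f→[1+2+3+4+6+12]=28
[q^13] f(13)=13,f(1)=1 ⇒ 14
d|16:{16,8,4,2,1}  Σf=16+8+4+2+1=31
[q^22] f(1)=1,f(2)=2,f(11)=11,f(22)=22 ⇒ 36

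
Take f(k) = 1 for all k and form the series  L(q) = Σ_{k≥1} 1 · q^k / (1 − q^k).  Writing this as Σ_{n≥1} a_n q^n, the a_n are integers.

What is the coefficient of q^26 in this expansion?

d|26:{1,2,13,26}  Σf=1+1+1+1=4

a_26 = 4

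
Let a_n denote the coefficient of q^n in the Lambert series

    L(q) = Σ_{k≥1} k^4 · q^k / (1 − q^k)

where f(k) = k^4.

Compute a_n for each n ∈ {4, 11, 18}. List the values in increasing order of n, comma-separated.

d|4:{4,2,1}  Σf=256+16+1=273
d|11:{11,1}  Σf=14641+1=14642
q^18  k|18↦f(k): 1:1 2:16 3:81 6:1296 9:6561 18:104976  a_18=112931

273, 14642, 112931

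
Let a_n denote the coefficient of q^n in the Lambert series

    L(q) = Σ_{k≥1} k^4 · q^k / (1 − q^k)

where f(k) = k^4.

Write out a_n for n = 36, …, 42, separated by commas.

[q^36] f(36)=1679616,f(18)=104976,f(12)=20736,f(9)=6561,f(6)=1296,f(4)=256,f(3)=81,f(2)=16,f(1)=1 ⇒ 1813539
q^37  k|37↦f(k): 37:1874161 1:1  a_37=1874162
n=38: 1·38 2·19 19·2 38·1  f→[1+16+130321+2085136]=2215474
d|39:{39,13,3,1}  Σf=2313441+28561+81+1=2342084
n=40: 1·40 2·20 4·10 5·8 8·5 10·4 20·2 40·1  f→[1+16+256+625+4096+10000+160000+2560000]=2734994
n=41: 1·41 41·1  f→[1+2825761]=2825762
q^42  k|42↦f(k): 1:1 2:16 3:81 6:1296 7:2401 14:38416 21:194481 42:3111696  a_42=3348388

1813539, 1874162, 2215474, 2342084, 2734994, 2825762, 3348388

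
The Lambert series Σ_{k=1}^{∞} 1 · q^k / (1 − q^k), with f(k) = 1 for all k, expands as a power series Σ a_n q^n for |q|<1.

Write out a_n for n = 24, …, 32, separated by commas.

q^24  k|24↦f(k): 24:1 12:1 8:1 6:1 4:1 3:1 2:1 1:1  a_24=8
d|25:{1,5,25}  Σf=1+1+1=3
n=26: 26·1 13·2 2·13 1·26  f→[1+1+1+1]=4
d|27:{1,3,9,27}  Σf=1+1+1+1=4
d|28:{28,14,7,4,2,1}  Σf=1+1+1+1+1+1=6
d|29:{29,1}  Σf=1+1=2
[q^30] f(1)=1,f(2)=1,f(3)=1,f(5)=1,f(6)=1,f(10)=1,f(15)=1,f(30)=1 ⇒ 8
d|31:{1,31}  Σf=1+1=2
q^32  k|32↦f(k): 1:1 2:1 4:1 8:1 16:1 32:1  a_32=6

8, 3, 4, 4, 6, 2, 8, 2, 6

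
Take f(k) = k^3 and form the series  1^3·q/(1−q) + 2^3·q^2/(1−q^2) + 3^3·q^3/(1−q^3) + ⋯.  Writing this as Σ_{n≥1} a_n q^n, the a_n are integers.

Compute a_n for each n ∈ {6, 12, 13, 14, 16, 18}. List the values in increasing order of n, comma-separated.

[q^6] f(1)=1,f(2)=8,f(3)=27,f(6)=216 ⇒ 252
n=12: 12·1 6·2 4·3 3·4 2·6 1·12  f→[1728+216+64+27+8+1]=2044
[q^13] f(13)=2197,f(1)=1 ⇒ 2198
n=14: 14·1 7·2 2·7 1·14  f→[2744+343+8+1]=3096
[q^16] f(16)=4096,f(8)=512,f(4)=64,f(2)=8,f(1)=1 ⇒ 4681
q^18  k|18↦f(k): 18:5832 9:729 6:216 3:27 2:8 1:1  a_18=6813

252, 2044, 2198, 3096, 4681, 6813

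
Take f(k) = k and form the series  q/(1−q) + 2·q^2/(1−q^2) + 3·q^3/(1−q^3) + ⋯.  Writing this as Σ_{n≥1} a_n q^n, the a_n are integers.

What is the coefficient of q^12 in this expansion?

[q^12] f(1)=1,f(2)=2,f(3)=3,f(4)=4,f(6)=6,f(12)=12 ⇒ 28

a_12 = 28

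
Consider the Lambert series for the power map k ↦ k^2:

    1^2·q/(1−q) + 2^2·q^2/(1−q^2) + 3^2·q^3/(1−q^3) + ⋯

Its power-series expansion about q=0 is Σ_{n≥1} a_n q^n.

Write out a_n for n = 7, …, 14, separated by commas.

50, 85, 91, 130, 122, 210, 170, 250

[q^7] f(7)=49,f(1)=1 ⇒ 50
[q^8] f(8)=64,f(4)=16,f(2)=4,f(1)=1 ⇒ 85
d|9:{1,3,9}  Σf=1+9+81=91
q^10  k|10↦f(k): 1:1 2:4 5:25 10:100  a_10=130
n=11: 1·11 11·1  f→[1+121]=122
n=12: 12·1 6·2 4·3 3·4 2·6 1·12  f→[144+36+16+9+4+1]=210
d|13:{13,1}  Σf=169+1=170
[q^14] f(14)=196,f(7)=49,f(2)=4,f(1)=1 ⇒ 250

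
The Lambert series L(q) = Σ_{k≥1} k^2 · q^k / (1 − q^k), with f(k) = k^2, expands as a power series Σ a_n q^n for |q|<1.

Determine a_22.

a_22 = 610

[q^22] f(22)=484,f(11)=121,f(2)=4,f(1)=1 ⇒ 610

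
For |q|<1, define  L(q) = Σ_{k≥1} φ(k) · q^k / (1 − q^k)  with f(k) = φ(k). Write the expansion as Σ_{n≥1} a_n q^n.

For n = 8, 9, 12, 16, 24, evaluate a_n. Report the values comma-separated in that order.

n=8: 1·8 2·4 4·2 8·1  φ→[1+1+2+4]=8
[q^9] φ(1)=1,φ(3)=2,φ(9)=6 ⇒ 9
n=12: 12·1 6·2 4·3 3·4 2·6 1·12  φ→[4+2+2+2+1+1]=12
d|16:{16,8,4,2,1}  Σφ=8+4+2+1+1=16
n=24: 1·24 2·12 3·8 4·6 6·4 8·3 12·2 24·1  φ→[1+1+2+2+2+4+4+8]=24

8, 9, 12, 16, 24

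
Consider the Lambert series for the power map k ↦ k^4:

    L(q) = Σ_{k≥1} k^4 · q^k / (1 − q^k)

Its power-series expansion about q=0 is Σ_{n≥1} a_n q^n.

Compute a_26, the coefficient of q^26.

n=26: 26·1 13·2 2·13 1·26  f→[456976+28561+16+1]=485554

a_26 = 485554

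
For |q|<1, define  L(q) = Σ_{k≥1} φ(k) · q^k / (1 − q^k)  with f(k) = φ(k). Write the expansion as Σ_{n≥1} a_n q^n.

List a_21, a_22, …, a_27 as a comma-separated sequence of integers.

q^21  k|21↦φ(k): 21:12 7:6 3:2 1:1  a_21=21
d|22:{1,2,11,22}  Σφ=1+1+10+10=22
n=23: 23·1 1·23  φ→[22+1]=23
n=24: 24·1 12·2 8·3 6·4 4·6 3·8 2·12 1·24  φ→[8+4+4+2+2+2+1+1]=24
[q^25] φ(1)=1,φ(5)=4,φ(25)=20 ⇒ 25
d|26:{1,2,13,26}  Σφ=1+1+12+12=26
[q^27] φ(1)=1,φ(3)=2,φ(9)=6,φ(27)=18 ⇒ 27

21, 22, 23, 24, 25, 26, 27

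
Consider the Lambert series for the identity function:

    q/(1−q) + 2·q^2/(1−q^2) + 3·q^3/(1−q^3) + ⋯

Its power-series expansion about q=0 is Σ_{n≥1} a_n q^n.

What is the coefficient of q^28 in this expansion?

d|28:{1,2,4,7,14,28}  Σf=1+2+4+7+14+28=56

a_28 = 56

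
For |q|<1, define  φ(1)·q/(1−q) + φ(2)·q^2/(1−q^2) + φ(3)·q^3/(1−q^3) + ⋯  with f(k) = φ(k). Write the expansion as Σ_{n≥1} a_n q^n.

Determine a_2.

n=2: 1·2 2·1  φ→[1+1]=2

a_2 = 2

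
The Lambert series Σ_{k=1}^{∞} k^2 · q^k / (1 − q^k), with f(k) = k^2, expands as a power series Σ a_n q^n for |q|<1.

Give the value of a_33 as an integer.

q^33  k|33↦f(k): 33:1089 11:121 3:9 1:1  a_33=1220

a_33 = 1220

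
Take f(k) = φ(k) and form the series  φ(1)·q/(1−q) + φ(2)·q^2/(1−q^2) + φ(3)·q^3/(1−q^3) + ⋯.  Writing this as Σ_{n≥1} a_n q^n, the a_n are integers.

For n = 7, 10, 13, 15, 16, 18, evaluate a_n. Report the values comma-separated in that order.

[q^7] φ(7)=6,φ(1)=1 ⇒ 7
n=10: 1·10 2·5 5·2 10·1  φ→[1+1+4+4]=10
n=13: 13·1 1·13  φ→[12+1]=13
n=15: 15·1 5·3 3·5 1·15  φ→[8+4+2+1]=15
q^16  k|16↦φ(k): 16:8 8:4 4:2 2:1 1:1  a_16=16
n=18: 1·18 2·9 3·6 6·3 9·2 18·1  φ→[1+1+2+2+6+6]=18

7, 10, 13, 15, 16, 18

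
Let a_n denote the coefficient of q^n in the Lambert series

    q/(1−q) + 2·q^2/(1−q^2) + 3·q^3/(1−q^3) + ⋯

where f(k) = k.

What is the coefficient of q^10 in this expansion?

a_10 = 18

[q^10] f(10)=10,f(5)=5,f(2)=2,f(1)=1 ⇒ 18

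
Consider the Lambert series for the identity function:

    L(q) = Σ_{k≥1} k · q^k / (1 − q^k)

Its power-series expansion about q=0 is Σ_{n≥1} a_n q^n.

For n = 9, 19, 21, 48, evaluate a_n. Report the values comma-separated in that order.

13, 20, 32, 124

d|9:{9,3,1}  Σf=9+3+1=13
n=19: 1·19 19·1  f→[1+19]=20
q^21  k|21↦f(k): 21:21 7:7 3:3 1:1  a_21=32
n=48: 1·48 2·24 3·16 4·12 6·8 8·6 12·4 16·3 24·2 48·1  f→[1+2+3+4+6+8+12+16+24+48]=124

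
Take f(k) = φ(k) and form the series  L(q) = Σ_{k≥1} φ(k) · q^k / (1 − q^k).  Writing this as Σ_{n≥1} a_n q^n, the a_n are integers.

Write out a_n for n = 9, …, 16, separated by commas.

q^9  k|9↦φ(k): 9:6 3:2 1:1  a_9=9
q^10  k|10↦φ(k): 1:1 2:1 5:4 10:4  a_10=10
q^11  k|11↦φ(k): 1:1 11:10  a_11=11
d|12:{1,2,3,4,6,12}  Σφ=1+1+2+2+2+4=12
n=13: 1·13 13·1  φ→[1+12]=13
d|14:{1,2,7,14}  Σφ=1+1+6+6=14
n=15: 1·15 3·5 5·3 15·1  φ→[1+2+4+8]=15
[q^16] φ(16)=8,φ(8)=4,φ(4)=2,φ(2)=1,φ(1)=1 ⇒ 16

9, 10, 11, 12, 13, 14, 15, 16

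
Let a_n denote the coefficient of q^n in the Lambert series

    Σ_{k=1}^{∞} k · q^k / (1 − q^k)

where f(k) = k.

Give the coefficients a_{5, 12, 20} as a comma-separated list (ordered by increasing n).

6, 28, 42

d|5:{5,1}  Σf=5+1=6
n=12: 12·1 6·2 4·3 3·4 2·6 1·12  f→[12+6+4+3+2+1]=28
n=20: 20·1 10·2 5·4 4·5 2·10 1·20  f→[20+10+5+4+2+1]=42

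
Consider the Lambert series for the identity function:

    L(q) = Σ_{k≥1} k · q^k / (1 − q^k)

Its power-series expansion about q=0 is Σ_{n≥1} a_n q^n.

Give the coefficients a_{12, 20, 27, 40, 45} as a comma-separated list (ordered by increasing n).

28, 42, 40, 90, 78

n=12: 1·12 2·6 3·4 4·3 6·2 12·1  f→[1+2+3+4+6+12]=28
n=20: 20·1 10·2 5·4 4·5 2·10 1·20  f→[20+10+5+4+2+1]=42
q^27  k|27↦f(k): 1:1 3:3 9:9 27:27  a_27=40
n=40: 1·40 2·20 4·10 5·8 8·5 10·4 20·2 40·1  f→[1+2+4+5+8+10+20+40]=90
q^45  k|45↦f(k): 45:45 15:15 9:9 5:5 3:3 1:1  a_45=78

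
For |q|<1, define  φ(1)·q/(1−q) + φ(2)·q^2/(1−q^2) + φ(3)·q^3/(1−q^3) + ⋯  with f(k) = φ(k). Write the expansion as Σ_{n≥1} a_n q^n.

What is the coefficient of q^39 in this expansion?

d|39:{39,13,3,1}  Σφ=24+12+2+1=39

a_39 = 39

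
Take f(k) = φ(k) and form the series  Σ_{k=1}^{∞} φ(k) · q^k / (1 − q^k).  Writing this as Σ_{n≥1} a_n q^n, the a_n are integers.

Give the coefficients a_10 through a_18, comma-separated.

d|10:{10,5,2,1}  Σφ=4+4+1+1=10
n=11: 1·11 11·1  φ→[1+10]=11
d|12:{12,6,4,3,2,1}  Σφ=4+2+2+2+1+1=12
q^13  k|13↦φ(k): 1:1 13:12  a_13=13
q^14  k|14↦φ(k): 14:6 7:6 2:1 1:1  a_14=14
q^15  k|15↦φ(k): 15:8 5:4 3:2 1:1  a_15=15
d|16:{16,8,4,2,1}  Σφ=8+4+2+1+1=16
[q^17] φ(1)=1,φ(17)=16 ⇒ 17
q^18  k|18↦φ(k): 1:1 2:1 3:2 6:2 9:6 18:6  a_18=18

10, 11, 12, 13, 14, 15, 16, 17, 18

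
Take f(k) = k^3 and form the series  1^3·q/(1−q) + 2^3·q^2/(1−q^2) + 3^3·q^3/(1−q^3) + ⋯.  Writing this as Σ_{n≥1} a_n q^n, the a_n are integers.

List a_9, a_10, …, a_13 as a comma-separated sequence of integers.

q^9  k|9↦f(k): 9:729 3:27 1:1  a_9=757
d|10:{10,5,2,1}  Σf=1000+125+8+1=1134
[q^11] f(11)=1331,f(1)=1 ⇒ 1332
n=12: 12·1 6·2 4·3 3·4 2·6 1·12  f→[1728+216+64+27+8+1]=2044
n=13: 13·1 1·13  f→[2197+1]=2198

757, 1134, 1332, 2044, 2198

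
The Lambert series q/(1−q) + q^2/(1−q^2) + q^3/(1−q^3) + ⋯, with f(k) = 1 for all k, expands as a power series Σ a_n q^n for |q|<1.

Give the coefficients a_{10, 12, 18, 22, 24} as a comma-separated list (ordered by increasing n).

4, 6, 6, 4, 8

q^10  k|10↦f(k): 1:1 2:1 5:1 10:1  a_10=4
q^12  k|12↦f(k): 1:1 2:1 3:1 4:1 6:1 12:1  a_12=6
[q^18] f(1)=1,f(2)=1,f(3)=1,f(6)=1,f(9)=1,f(18)=1 ⇒ 6
d|22:{1,2,11,22}  Σf=1+1+1+1=4
q^24  k|24↦f(k): 1:1 2:1 3:1 4:1 6:1 8:1 12:1 24:1  a_24=8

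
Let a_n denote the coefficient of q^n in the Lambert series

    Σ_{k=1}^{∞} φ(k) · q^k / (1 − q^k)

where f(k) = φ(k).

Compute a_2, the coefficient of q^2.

n=2: 1·2 2·1  φ→[1+1]=2

a_2 = 2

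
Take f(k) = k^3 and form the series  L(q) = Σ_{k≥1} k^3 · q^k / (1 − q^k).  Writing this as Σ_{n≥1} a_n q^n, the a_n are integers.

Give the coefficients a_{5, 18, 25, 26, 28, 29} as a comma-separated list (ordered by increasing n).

126, 6813, 15751, 19782, 25112, 24390

q^5  k|5↦f(k): 1:1 5:125  a_5=126
[q^18] f(18)=5832,f(9)=729,f(6)=216,f(3)=27,f(2)=8,f(1)=1 ⇒ 6813
[q^25] f(25)=15625,f(5)=125,f(1)=1 ⇒ 15751
[q^26] f(1)=1,f(2)=8,f(13)=2197,f(26)=17576 ⇒ 19782
q^28  k|28↦f(k): 28:21952 14:2744 7:343 4:64 2:8 1:1  a_28=25112
n=29: 29·1 1·29  f→[24389+1]=24390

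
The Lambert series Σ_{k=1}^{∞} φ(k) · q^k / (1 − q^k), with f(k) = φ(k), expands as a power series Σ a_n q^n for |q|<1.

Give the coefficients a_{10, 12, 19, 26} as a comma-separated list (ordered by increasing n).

n=10: 10·1 5·2 2·5 1·10  φ→[4+4+1+1]=10
n=12: 1·12 2·6 3·4 4·3 6·2 12·1  φ→[1+1+2+2+2+4]=12
q^19  k|19↦φ(k): 1:1 19:18  a_19=19
[q^26] φ(1)=1,φ(2)=1,φ(13)=12,φ(26)=12 ⇒ 26

10, 12, 19, 26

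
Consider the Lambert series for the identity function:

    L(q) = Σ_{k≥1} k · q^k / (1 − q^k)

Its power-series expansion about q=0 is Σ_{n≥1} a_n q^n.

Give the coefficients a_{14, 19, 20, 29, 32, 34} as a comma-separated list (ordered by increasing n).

24, 20, 42, 30, 63, 54

[q^14] f(1)=1,f(2)=2,f(7)=7,f(14)=14 ⇒ 24
[q^19] f(19)=19,f(1)=1 ⇒ 20
n=20: 1·20 2·10 4·5 5·4 10·2 20·1  f→[1+2+4+5+10+20]=42
[q^29] f(1)=1,f(29)=29 ⇒ 30
n=32: 32·1 16·2 8·4 4·8 2·16 1·32  f→[32+16+8+4+2+1]=63
d|34:{1,2,17,34}  Σf=1+2+17+34=54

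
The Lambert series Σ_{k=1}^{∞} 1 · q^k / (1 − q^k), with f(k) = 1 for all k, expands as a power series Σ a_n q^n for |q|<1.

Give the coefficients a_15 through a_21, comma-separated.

n=15: 15·1 5·3 3·5 1·15  f→[1+1+1+1]=4
n=16: 1·16 2·8 4·4 8·2 16·1  f→[1+1+1+1+1]=5
n=17: 1·17 17·1  f→[1+1]=2
n=18: 18·1 9·2 6·3 3·6 2·9 1·18  f→[1+1+1+1+1+1]=6
d|19:{1,19}  Σf=1+1=2
d|20:{20,10,5,4,2,1}  Σf=1+1+1+1+1+1=6
[q^21] f(21)=1,f(7)=1,f(3)=1,f(1)=1 ⇒ 4

4, 5, 2, 6, 2, 6, 4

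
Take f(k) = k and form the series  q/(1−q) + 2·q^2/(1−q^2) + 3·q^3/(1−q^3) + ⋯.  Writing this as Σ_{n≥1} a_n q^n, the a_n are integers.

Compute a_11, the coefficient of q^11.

a_11 = 12

[q^11] f(1)=1,f(11)=11 ⇒ 12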